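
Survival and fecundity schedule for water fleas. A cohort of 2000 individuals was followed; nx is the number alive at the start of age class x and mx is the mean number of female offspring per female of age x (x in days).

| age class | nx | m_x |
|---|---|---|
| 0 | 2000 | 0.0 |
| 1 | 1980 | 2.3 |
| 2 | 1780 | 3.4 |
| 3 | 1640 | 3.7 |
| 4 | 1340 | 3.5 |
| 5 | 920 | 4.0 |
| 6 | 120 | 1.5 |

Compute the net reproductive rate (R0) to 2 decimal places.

12.61

lx = nx/n0 = nx/2000: 1, 0.99, 0.89, 0.82, 0.67, 0.46, 0.06
lx·mx by age: 0, 2.277, 3.026, 3.034, 2.345, 1.84, 0.09
R0 = Σ lx·mx = 12.612 → 12.61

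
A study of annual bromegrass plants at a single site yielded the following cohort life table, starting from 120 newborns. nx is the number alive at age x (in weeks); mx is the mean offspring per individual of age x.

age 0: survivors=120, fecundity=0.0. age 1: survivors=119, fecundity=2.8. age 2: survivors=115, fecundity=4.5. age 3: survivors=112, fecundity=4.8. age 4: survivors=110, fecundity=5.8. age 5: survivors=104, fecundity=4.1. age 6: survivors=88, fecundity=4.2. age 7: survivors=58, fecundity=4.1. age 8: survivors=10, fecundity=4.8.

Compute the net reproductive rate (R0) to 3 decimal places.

25.901

lx = nx/n0 = nx/120: 1, 0.99167…, 0.95833…, 0.93333…, 0.91667…, 0.86667…, 0.73333…, 0.48333…, 0.08333…
lx·mx by age: 0, 2.776667…, 4.3125…, 4.48…, 5.316667…, 3.553333…, 3.08…, 1.981667…, 0.4…
R0 = Σ lx·mx = 25.900833… → 25.901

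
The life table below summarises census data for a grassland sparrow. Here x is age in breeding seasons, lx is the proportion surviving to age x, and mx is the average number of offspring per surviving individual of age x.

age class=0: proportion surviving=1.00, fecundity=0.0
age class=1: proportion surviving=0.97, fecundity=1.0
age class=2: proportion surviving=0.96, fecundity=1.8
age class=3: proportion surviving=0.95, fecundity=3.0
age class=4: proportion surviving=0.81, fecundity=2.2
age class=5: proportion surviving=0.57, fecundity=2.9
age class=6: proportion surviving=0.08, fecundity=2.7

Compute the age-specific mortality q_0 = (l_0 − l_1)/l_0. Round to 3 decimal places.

0.030

q_0 = (l_0 − l_1) / l_0 = (1 − 0.97) / 1
     = 0.03 / 1 = 0.03 → 0.030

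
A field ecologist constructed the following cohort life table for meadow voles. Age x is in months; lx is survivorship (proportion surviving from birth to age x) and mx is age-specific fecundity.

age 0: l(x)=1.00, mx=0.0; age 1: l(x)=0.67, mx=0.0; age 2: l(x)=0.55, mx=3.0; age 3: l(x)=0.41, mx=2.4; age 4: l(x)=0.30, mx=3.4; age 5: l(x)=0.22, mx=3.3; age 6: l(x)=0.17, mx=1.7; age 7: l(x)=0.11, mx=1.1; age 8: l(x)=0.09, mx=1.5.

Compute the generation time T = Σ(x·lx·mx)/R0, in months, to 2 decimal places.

lx·mx: 0, 0, 1.65, 0.984, 1.02, 0.726, 0.289, 0.121, 0.135 → R0 = 4.925
x·lx·mx: 0, 0, 3.3, 2.952, 4.08, 3.63, 1.734, 0.847, 1.08 → Σ = 17.623
T = 17.623 / 4.925 = 3.578274… → 3.58

3.58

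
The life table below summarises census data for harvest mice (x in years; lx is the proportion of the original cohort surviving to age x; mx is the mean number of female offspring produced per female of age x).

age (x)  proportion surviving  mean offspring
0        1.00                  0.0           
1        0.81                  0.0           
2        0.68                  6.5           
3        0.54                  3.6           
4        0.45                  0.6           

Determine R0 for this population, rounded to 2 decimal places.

lx·mx by age: 0, 0, 4.42, 1.944, 0.27
R0 = Σ lx·mx = 6.634 → 6.63

6.63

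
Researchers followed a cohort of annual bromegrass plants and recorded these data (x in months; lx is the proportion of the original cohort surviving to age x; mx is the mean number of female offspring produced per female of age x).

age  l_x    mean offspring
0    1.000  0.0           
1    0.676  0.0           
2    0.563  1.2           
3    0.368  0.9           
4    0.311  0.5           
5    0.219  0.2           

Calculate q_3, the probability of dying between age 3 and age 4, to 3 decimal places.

0.155

q_3 = (l_3 − l_4) / l_3 = (0.368 − 0.311) / 0.368
     = 0.057 / 0.368 = 0.154891… → 0.155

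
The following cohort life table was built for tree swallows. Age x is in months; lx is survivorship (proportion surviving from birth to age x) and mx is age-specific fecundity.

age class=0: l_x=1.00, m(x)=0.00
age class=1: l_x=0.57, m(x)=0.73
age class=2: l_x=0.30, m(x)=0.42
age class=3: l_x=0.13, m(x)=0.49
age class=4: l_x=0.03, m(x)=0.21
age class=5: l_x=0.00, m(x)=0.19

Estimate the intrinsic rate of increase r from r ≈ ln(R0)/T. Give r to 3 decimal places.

R0 = Σ lx·mx = 0 + 0.4161 + 0.126 + 0.0637 + 0.0063 + 0 = 0.6121
Σ x·lx·mx = 0.8844; T = 0.8844/0.6121 = 1.44486…
r ≈ ln(R0)/T = ln(0.6121)/1.44486… = -0.33973… → -0.340

-0.340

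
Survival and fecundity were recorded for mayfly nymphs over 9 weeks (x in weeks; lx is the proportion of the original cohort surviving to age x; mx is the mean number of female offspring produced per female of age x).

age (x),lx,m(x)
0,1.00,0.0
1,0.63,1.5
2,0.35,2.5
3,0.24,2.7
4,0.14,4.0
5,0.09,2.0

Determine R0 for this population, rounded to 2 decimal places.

3.21

lx·mx by age: 0, 0.945, 0.875, 0.648, 0.56, 0.18
R0 = Σ lx·mx = 3.208 → 3.21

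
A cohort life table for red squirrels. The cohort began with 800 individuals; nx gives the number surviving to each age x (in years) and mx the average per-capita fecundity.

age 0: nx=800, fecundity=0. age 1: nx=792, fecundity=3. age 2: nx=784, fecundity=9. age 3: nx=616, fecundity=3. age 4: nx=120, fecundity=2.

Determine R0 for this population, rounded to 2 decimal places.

lx = nx/n0 = nx/800: 1, 0.99, 0.98, 0.77, 0.15
lx·mx by age: 0, 2.97, 8.82, 2.31, 0.3
R0 = Σ lx·mx = 14.4 → 14.40

14.40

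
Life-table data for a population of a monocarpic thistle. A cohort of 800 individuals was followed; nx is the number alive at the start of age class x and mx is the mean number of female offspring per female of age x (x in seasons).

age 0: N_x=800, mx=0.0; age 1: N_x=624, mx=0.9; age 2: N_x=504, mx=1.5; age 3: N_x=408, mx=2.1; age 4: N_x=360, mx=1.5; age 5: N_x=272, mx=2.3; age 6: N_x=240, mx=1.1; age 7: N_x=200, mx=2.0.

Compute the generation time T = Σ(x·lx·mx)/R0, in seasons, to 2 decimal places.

3.58

lx = nx/n0 = nx/800: 1, 0.78, 0.63, 0.51, 0.45, 0.34, 0.3, 0.25
lx·mx: 0, 0.702, 0.945, 1.071, 0.675, 0.782, 0.33, 0.5 → R0 = 5.005
x·lx·mx: 0, 0.702, 1.89, 3.213, 2.7, 3.91, 1.98, 3.5 → Σ = 17.895
T = 17.895 / 5.005 = 3.575425… → 3.58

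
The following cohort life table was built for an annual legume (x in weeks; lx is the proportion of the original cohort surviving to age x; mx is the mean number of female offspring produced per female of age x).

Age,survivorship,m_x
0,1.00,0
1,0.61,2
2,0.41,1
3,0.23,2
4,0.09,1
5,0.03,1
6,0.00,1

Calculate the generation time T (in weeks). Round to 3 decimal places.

1.778

lx·mx: 0, 1.22, 0.41, 0.46, 0.09, 0.03, 0 → R0 = 2.21
x·lx·mx: 0, 1.22, 0.82, 1.38, 0.36, 0.15, 0 → Σ = 3.93
T = 3.93 / 2.21 = 1.778281… → 1.778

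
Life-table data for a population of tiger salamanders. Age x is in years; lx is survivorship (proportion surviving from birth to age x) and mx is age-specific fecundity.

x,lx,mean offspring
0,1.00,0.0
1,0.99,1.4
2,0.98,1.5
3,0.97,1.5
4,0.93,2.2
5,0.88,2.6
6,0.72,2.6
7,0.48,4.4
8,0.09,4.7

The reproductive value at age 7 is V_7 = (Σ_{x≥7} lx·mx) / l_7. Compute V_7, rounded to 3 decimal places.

lx·mx for x ≥ 7: 2.112, 0.423 → sum = 2.535
V_7 = 2.535 / l_7 = 2.535 / 0.48 = 5.28125 → 5.281

5.281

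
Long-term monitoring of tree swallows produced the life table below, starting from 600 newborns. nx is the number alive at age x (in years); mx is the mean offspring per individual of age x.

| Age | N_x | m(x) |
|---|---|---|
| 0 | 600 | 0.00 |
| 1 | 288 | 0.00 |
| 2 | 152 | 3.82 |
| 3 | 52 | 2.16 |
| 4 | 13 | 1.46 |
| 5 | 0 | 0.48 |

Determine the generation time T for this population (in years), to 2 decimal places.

lx = nx/n0 = nx/600: 1, 0.48, 0.25333…, 0.08667…, 0.02167…, 0
lx·mx: 0, 0, 0.967733…, 0.1872…, 0.031633…, 0 → R0 = 1.186567…
x·lx·mx: 0, 0, 1.935467…, 0.5616…, 0.126533…, 0 → Σ = 2.6236…
T = 2.6236… / 1.186567… = 2.211085… → 2.21

2.21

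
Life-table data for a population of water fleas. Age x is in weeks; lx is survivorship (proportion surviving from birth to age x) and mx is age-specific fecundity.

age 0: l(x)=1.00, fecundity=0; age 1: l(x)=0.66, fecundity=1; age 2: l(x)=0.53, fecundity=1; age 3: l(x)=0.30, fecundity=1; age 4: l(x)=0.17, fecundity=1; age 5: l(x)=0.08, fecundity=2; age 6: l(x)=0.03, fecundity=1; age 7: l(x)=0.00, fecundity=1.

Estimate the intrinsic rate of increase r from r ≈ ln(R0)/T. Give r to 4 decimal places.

R0 = Σ lx·mx = 0 + 0.66 + 0.53 + 0.3 + 0.17 + 0.16 + 0.03 + 0 = 1.85
Σ x·lx·mx = 4.28; T = 4.28/1.85 = 2.31351…
r ≈ ln(R0)/T = ln(1.85)/2.31351… = 0.26591… → 0.2659

0.2659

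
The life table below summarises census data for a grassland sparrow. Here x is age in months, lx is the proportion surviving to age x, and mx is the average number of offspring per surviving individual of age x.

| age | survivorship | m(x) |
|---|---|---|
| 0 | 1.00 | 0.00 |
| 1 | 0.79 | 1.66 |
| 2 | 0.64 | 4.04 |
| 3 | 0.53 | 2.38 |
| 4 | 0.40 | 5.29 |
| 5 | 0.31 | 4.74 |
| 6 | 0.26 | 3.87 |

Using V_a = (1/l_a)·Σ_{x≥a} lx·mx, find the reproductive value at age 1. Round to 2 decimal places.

12.34

lx·mx for x ≥ 1: 1.3114, 2.5856, 1.2614, 2.116, 1.4694, 1.0062 → sum = 9.75
V_1 = 9.75 / l_1 = 9.75 / 0.79 = 12.341772… → 12.34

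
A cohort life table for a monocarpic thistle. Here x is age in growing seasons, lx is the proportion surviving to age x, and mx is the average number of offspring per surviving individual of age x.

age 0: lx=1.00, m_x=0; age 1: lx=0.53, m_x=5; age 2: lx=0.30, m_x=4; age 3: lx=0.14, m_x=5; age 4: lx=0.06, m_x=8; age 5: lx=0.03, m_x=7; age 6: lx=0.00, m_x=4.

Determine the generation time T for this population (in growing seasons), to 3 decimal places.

lx·mx: 0, 2.65, 1.2, 0.7, 0.48, 0.21, 0 → R0 = 5.24
x·lx·mx: 0, 2.65, 2.4, 2.1, 1.92, 1.05, 0 → Σ = 10.12
T = 10.12 / 5.24 = 1.931298… → 1.931

1.931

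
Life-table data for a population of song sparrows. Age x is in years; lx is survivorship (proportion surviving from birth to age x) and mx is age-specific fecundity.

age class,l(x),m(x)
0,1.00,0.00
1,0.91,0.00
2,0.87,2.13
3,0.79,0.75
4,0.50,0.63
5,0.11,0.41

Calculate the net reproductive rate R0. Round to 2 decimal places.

2.81

lx·mx by age: 0, 0, 1.8531, 0.5925, 0.315, 0.0451
R0 = Σ lx·mx = 2.8057 → 2.81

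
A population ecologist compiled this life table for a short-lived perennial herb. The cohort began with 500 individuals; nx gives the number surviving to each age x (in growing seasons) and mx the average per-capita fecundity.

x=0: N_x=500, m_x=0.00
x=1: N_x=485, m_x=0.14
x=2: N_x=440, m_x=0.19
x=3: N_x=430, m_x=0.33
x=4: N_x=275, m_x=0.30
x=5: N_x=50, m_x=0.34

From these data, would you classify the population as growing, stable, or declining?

declining

lx = nx/n0 = nx/500: 1, 0.97, 0.88, 0.86, 0.55, 0.1
R0 = Σ lx·mx = 0 + 0.1358 + 0.1672 + 0.2838 + 0.165 + 0.034 = 0.7858
R0 < 1, so the population is declining.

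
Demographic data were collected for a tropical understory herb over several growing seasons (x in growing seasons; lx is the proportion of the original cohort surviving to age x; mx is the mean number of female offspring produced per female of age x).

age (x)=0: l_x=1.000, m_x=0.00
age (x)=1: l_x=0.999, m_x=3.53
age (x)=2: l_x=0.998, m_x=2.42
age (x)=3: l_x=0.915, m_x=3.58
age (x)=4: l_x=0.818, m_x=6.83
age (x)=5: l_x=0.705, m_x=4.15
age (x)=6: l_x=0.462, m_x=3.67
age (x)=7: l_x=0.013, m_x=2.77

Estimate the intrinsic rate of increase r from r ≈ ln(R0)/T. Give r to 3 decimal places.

0.881

R0 = Σ lx·mx = 0 + 3.52647 + 2.41516 + 3.2757 + 5.58694 + 2.92575 + 1.69554 + 0.03601 = 19.46157
Σ x·lx·mx = 65.58571; T = 65.58571/19.46157 = 3.37001…
r ≈ ln(R0)/T = ln(19.46157)/3.37001… = 0.88084… → 0.881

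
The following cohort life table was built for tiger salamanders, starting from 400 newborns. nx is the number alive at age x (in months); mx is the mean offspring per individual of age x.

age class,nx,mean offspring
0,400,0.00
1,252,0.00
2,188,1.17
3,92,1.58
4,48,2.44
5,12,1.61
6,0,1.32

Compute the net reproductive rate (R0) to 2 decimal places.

lx = nx/n0 = nx/400: 1, 0.63, 0.47, 0.23, 0.12, 0.03, 0
lx·mx by age: 0, 0, 0.5499, 0.3634, 0.2928, 0.0483, 0
R0 = Σ lx·mx = 1.2544 → 1.25

1.25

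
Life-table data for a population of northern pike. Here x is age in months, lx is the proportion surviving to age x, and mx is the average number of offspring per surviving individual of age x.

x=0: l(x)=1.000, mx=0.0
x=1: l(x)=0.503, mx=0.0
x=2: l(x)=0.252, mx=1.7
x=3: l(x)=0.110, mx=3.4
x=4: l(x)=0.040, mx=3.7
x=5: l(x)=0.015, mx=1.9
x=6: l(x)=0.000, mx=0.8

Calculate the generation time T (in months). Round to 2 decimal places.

lx·mx: 0, 0, 0.4284, 0.374, 0.148, 0.0285, 0 → R0 = 0.9789
x·lx·mx: 0, 0, 0.8568, 1.122, 0.592, 0.1425, 0 → Σ = 2.7133
T = 2.7133 / 0.9789 = 2.771785… → 2.77

2.77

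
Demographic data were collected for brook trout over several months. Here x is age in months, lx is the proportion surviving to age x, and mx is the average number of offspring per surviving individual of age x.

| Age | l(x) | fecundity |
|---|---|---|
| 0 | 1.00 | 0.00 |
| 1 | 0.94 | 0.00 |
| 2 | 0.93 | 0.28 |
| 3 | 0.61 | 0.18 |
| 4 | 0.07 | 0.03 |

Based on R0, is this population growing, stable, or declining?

declining

R0 = Σ lx·mx = 0 + 0 + 0.2604 + 0.1098 + 0.0021 = 0.3723
R0 < 1, so the population is declining.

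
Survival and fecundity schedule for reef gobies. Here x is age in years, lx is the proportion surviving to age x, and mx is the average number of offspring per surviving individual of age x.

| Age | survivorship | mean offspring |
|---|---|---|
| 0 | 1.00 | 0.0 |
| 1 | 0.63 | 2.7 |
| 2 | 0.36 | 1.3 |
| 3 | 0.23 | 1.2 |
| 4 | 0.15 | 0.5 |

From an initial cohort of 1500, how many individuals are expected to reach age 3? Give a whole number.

Expected survivors = N0 · l_3 = 1500 × 0.23 = 345 → 345

345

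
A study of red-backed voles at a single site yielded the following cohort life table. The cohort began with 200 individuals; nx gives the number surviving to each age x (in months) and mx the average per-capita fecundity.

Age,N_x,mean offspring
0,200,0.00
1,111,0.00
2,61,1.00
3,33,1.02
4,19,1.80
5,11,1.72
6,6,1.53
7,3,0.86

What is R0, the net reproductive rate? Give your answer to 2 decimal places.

lx = nx/n0 = nx/200: 1, 0.555, 0.305, 0.165, 0.095, 0.055, 0.03, 0.015
lx·mx by age: 0, 0, 0.305, 0.1683, 0.171, 0.0946, 0.0459, 0.0129
R0 = Σ lx·mx = 0.7977 → 0.80

0.80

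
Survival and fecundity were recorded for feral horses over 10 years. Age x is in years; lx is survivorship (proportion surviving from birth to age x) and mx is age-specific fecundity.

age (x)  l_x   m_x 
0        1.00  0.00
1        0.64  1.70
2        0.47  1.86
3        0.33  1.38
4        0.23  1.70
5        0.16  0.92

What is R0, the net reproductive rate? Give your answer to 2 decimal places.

2.96

lx·mx by age: 0, 1.088, 0.8742, 0.4554, 0.391, 0.1472
R0 = Σ lx·mx = 2.9558 → 2.96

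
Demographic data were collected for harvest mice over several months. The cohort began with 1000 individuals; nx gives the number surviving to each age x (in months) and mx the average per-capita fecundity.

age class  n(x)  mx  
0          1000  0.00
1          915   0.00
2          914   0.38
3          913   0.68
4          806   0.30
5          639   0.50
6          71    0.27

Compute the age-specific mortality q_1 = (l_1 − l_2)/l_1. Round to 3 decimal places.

lx = nx/n0 = nx/1000: 1, 0.915, 0.914, 0.913, 0.806, 0.639, 0.071
q_1 = (l_1 − l_2) / l_1 = (0.915 − 0.914) / 0.915
     = 0.001 / 0.915 = 0.001093… → 0.001

0.001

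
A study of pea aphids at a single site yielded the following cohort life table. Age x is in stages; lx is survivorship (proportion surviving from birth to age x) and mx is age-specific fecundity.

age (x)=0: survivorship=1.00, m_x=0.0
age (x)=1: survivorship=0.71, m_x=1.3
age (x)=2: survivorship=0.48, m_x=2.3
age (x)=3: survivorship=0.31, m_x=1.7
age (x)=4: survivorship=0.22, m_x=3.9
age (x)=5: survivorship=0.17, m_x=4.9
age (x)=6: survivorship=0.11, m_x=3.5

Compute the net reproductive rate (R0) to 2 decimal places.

lx·mx by age: 0, 0.923, 1.104, 0.527, 0.858, 0.833, 0.385
R0 = Σ lx·mx = 4.63 → 4.63

4.63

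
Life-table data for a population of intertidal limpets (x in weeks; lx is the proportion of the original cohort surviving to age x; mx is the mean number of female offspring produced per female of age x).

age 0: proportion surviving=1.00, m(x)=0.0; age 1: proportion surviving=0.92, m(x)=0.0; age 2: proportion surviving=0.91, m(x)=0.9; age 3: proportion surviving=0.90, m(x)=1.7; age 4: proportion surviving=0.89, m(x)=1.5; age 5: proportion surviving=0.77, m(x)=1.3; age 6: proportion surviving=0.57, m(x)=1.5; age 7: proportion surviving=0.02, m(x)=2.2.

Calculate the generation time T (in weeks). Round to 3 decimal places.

lx·mx: 0, 0, 0.819, 1.53, 1.335, 1.001, 0.855, 0.044 → R0 = 5.584
x·lx·mx: 0, 0, 1.638, 4.59, 5.34, 5.005, 5.13, 0.308 → Σ = 22.011
T = 22.011 / 5.584 = 3.941798… → 3.942

3.942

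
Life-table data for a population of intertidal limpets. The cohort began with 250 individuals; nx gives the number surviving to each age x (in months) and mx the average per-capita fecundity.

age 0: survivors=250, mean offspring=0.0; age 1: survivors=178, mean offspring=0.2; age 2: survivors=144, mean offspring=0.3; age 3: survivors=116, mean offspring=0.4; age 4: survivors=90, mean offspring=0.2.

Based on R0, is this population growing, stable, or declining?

lx = nx/n0 = nx/250: 1, 0.712, 0.576, 0.464, 0.36
R0 = Σ lx·mx = 0 + 0.1424 + 0.1728 + 0.1856 + 0.072 = 0.5728
R0 < 1, so the population is declining.

declining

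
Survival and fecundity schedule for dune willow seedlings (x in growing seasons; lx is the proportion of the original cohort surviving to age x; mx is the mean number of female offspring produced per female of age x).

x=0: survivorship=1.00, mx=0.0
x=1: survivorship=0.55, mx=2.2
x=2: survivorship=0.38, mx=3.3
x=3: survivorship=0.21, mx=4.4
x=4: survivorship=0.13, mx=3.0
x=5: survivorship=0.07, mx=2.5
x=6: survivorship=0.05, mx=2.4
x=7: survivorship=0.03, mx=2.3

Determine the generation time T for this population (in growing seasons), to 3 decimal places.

lx·mx: 0, 1.21, 1.254, 0.924, 0.39, 0.175, 0.12, 0.069 → R0 = 4.142
x·lx·mx: 0, 1.21, 2.508, 2.772, 1.56, 0.875, 0.72, 0.483 → Σ = 10.128
T = 10.128 / 4.142 = 2.445196… → 2.445

2.445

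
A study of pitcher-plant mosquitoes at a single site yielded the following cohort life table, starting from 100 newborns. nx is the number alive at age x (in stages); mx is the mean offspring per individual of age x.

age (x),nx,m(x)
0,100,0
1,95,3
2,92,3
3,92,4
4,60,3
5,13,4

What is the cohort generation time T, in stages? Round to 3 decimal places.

lx = nx/n0 = nx/100: 1, 0.95, 0.92, 0.92, 0.6, 0.13
lx·mx: 0, 2.85, 2.76, 3.68, 1.8, 0.52 → R0 = 11.61
x·lx·mx: 0, 2.85, 5.52, 11.04, 7.2, 2.6 → Σ = 29.21
T = 29.21 / 11.61 = 2.515935… → 2.516

2.516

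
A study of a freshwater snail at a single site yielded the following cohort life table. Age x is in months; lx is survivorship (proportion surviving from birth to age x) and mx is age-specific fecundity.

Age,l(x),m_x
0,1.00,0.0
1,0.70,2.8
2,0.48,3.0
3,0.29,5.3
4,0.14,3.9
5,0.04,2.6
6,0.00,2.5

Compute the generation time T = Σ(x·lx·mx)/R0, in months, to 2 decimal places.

2.18

lx·mx: 0, 1.96, 1.44, 1.537, 0.546, 0.104, 0 → R0 = 5.587
x·lx·mx: 0, 1.96, 2.88, 4.611, 2.184, 0.52, 0 → Σ = 12.155
T = 12.155 / 5.587 = 2.175586… → 2.18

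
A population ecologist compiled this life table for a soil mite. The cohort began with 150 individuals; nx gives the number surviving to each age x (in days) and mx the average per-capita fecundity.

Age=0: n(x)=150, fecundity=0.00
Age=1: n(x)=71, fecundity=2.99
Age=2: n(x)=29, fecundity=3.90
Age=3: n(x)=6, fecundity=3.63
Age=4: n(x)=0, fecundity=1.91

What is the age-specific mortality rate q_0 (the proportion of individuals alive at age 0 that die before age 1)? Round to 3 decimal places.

0.527

lx = nx/n0 = nx/150: 1, 0.47333…, 0.19333…, 0.04, 0
q_0 = (l_0 − l_1) / l_0 = (1 − 0.473333…) / 1
     = 0.526667… / 1 = 0.526667… → 0.527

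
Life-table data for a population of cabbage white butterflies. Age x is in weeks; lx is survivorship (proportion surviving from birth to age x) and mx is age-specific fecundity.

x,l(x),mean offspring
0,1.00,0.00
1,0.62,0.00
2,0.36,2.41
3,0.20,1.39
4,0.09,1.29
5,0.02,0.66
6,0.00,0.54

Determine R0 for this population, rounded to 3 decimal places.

lx·mx by age: 0, 0, 0.8676, 0.278, 0.1161, 0.0132, 0
R0 = Σ lx·mx = 1.2749 → 1.275

1.275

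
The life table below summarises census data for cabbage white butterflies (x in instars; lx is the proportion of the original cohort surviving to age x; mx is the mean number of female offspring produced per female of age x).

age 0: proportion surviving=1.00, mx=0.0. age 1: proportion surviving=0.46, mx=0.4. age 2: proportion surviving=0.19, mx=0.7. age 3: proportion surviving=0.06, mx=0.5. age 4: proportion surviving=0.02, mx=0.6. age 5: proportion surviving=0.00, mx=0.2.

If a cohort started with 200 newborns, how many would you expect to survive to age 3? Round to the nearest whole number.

12

Expected survivors = N0 · l_3 = 200 × 0.06 = 12 → 12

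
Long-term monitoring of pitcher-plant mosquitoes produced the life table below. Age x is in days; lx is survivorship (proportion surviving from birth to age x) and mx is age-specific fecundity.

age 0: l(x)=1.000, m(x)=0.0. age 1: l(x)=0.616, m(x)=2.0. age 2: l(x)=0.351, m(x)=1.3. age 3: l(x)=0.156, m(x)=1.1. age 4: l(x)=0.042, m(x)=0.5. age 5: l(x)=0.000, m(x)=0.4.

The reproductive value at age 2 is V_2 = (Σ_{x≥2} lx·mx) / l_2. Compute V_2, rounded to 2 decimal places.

1.85

lx·mx for x ≥ 2: 0.4563, 0.1716, 0.021, 0 → sum = 0.6489
V_2 = 0.6489 / l_2 = 0.6489 / 0.351 = 1.848718… → 1.85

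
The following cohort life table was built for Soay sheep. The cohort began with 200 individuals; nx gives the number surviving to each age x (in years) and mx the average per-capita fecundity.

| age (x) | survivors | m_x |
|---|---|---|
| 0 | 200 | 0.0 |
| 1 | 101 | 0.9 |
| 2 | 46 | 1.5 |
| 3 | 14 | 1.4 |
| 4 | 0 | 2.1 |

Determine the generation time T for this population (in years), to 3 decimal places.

lx = nx/n0 = nx/200: 1, 0.505, 0.23, 0.07, 0
lx·mx: 0, 0.4545, 0.345, 0.098, 0 → R0 = 0.8975
x·lx·mx: 0, 0.4545, 0.69, 0.294, 0 → Σ = 1.4385
T = 1.4385 / 0.8975 = 1.602786… → 1.603

1.603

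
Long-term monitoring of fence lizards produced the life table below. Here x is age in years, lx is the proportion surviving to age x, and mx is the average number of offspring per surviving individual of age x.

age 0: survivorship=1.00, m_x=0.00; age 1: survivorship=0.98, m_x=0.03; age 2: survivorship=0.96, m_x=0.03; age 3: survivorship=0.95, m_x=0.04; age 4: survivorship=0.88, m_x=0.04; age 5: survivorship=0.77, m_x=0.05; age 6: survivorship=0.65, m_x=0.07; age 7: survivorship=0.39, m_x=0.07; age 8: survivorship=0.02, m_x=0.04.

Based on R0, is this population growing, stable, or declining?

declining

R0 = Σ lx·mx = 0 + 0.0294 + 0.0288 + 0.038 + 0.0352 + 0.0385 + 0.0455 + 0.0273 + 0.0008 = 0.2435
R0 < 1, so the population is declining.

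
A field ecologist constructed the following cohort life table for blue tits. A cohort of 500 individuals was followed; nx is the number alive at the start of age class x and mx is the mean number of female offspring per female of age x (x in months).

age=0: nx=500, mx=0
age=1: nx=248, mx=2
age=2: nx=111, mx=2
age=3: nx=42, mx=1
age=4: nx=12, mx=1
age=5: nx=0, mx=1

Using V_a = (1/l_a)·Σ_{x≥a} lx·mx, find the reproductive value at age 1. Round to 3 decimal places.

lx = nx/n0 = nx/500: 1, 0.496, 0.222, 0.084, 0.024, 0
lx·mx for x ≥ 1: 0.992, 0.444, 0.084, 0.024, 0 → sum = 1.544
V_1 = 1.544 / l_1 = 1.544 / 0.496 = 3.112903… → 3.113

3.113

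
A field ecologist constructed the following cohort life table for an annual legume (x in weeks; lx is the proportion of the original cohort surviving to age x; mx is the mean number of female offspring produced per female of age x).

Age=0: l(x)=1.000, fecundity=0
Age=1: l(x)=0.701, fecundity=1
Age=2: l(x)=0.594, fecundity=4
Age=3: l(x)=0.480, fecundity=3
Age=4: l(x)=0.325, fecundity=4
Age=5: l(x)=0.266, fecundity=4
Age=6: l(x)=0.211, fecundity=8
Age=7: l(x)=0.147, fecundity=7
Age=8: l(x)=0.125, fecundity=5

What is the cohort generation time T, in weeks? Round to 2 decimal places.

lx·mx: 0, 0.701, 2.376, 1.44, 1.3, 1.064, 1.688, 1.029, 0.625 → R0 = 10.223
x·lx·mx: 0, 0.701, 4.752, 4.32, 5.2, 5.32, 10.128, 7.203, 5 → Σ = 42.624
T = 42.624 / 10.223 = 4.169422… → 4.17

4.17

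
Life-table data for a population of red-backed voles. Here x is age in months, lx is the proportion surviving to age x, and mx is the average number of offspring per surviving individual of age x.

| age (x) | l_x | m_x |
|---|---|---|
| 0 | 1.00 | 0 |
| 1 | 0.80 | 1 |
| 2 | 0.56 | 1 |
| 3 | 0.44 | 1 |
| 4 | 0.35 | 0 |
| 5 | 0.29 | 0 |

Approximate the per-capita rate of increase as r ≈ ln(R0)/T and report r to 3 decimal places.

R0 = Σ lx·mx = 0 + 0.8 + 0.56 + 0.44 + 0 + 0 = 1.8
Σ x·lx·mx = 3.24; T = 3.24/1.8 = 1.8
r ≈ ln(R0)/T = ln(1.8)/1.8 = 0.32655… → 0.327

0.327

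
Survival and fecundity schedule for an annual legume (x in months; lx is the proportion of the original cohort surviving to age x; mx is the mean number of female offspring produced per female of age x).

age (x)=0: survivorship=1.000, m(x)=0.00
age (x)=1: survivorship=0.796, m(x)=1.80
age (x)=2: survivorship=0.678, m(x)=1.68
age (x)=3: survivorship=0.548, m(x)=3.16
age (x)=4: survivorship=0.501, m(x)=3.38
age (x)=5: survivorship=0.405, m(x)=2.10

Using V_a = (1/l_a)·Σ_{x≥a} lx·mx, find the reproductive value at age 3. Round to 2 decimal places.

lx·mx for x ≥ 3: 1.73168, 1.69338, 0.8505 → sum = 4.27556
V_3 = 4.27556 / l_3 = 4.27556 / 0.548 = 7.802117… → 7.80

7.80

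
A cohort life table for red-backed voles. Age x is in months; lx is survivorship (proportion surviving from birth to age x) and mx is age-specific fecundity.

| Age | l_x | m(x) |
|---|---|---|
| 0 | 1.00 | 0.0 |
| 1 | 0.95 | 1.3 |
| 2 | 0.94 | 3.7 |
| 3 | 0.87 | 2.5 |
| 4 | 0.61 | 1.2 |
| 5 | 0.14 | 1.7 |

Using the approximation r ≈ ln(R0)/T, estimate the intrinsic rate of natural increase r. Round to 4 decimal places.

R0 = Σ lx·mx = 0 + 1.235 + 3.478 + 2.175 + 0.732 + 0.238 = 7.858
Σ x·lx·mx = 18.834; T = 18.834/7.858 = 2.39679…
r ≈ ln(R0)/T = ln(7.858)/2.39679… = 0.860121… → 0.8601

0.8601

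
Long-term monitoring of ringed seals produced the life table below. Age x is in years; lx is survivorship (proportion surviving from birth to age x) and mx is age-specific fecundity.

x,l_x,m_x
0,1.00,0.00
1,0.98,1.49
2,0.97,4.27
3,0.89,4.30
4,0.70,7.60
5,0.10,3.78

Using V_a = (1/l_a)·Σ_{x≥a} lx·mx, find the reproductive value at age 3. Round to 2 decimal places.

10.70

lx·mx for x ≥ 3: 3.827, 5.32, 0.378 → sum = 9.525
V_3 = 9.525 / l_3 = 9.525 / 0.89 = 10.702247… → 10.70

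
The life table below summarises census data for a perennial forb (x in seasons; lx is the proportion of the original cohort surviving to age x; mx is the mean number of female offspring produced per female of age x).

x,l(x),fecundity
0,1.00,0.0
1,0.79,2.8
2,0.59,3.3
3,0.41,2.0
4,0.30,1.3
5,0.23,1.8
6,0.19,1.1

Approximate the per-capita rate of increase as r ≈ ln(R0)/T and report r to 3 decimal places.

0.798

R0 = Σ lx·mx = 0 + 2.212 + 1.947 + 0.82 + 0.39 + 0.414 + 0.209 = 5.992
Σ x·lx·mx = 13.45; T = 13.45/5.992 = 2.24466…
r ≈ ln(R0)/T = ln(5.992)/2.24466… = 0.79764… → 0.798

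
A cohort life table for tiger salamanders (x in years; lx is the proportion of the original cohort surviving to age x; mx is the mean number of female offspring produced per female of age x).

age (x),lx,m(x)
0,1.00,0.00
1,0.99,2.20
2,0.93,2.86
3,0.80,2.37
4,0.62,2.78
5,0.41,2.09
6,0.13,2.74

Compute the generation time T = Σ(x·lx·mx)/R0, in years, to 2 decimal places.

2.74

lx·mx: 0, 2.178, 2.6598, 1.896, 1.7236, 0.8569, 0.3562 → R0 = 9.6705
x·lx·mx: 0, 2.178, 5.3196, 5.688, 6.8944, 4.2845, 2.1372 → Σ = 26.5017
T = 26.5017 / 9.6705 = 2.740468… → 2.74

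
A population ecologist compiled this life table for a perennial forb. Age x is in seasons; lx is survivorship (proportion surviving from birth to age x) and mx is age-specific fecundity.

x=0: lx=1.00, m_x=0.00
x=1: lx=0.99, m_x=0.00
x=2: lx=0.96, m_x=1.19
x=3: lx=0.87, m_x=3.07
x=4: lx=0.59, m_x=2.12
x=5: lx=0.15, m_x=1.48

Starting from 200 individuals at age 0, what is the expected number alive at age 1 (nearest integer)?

Expected survivors = N0 · l_1 = 200 × 0.99 = 198 → 198

198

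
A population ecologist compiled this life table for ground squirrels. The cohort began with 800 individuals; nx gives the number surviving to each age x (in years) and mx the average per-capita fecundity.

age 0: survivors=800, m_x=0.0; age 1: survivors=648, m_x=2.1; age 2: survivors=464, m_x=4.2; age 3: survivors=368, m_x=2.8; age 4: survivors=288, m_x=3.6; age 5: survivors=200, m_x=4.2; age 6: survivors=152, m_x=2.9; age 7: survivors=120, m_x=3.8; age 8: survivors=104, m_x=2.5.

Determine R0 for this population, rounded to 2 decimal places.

lx = nx/n0 = nx/800: 1, 0.81, 0.58, 0.46, 0.36, 0.25, 0.19, 0.15, 0.13
lx·mx by age: 0, 1.701, 2.436, 1.288, 1.296, 1.05, 0.551, 0.57, 0.325
R0 = Σ lx·mx = 9.217 → 9.22

9.22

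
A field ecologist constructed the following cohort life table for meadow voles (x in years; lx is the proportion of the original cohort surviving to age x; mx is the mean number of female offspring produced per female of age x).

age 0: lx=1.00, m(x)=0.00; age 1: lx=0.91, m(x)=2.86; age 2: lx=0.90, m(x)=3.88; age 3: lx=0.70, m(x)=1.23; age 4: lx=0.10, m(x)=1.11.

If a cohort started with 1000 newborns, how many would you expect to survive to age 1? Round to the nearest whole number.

910

Expected survivors = N0 · l_1 = 1000 × 0.91 = 910 → 910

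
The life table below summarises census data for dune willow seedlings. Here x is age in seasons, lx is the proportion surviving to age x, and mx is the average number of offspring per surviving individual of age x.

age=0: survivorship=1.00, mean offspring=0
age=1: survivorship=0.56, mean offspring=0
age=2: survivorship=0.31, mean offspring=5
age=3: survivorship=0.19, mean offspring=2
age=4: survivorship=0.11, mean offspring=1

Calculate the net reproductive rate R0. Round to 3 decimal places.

2.040

lx·mx by age: 0, 0, 1.55, 0.38, 0.11
R0 = Σ lx·mx = 2.04 → 2.040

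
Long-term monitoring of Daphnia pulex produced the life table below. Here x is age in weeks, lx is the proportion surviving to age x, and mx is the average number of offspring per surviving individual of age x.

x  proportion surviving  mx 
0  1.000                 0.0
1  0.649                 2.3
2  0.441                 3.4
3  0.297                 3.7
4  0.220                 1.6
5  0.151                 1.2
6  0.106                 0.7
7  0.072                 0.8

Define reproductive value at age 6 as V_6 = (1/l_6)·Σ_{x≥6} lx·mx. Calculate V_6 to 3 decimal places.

1.243

lx·mx for x ≥ 6: 0.0742, 0.0576 → sum = 0.1318
V_6 = 0.1318 / l_6 = 0.1318 / 0.106 = 1.243396… → 1.243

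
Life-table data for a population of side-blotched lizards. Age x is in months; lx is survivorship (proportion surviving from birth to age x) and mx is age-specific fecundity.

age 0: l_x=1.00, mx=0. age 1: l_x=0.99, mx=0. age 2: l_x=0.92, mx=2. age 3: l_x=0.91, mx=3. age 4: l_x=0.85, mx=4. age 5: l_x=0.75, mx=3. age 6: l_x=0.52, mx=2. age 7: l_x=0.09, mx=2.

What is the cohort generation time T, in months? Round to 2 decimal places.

3.87

lx·mx: 0, 0, 1.84, 2.73, 3.4, 2.25, 1.04, 0.18 → R0 = 11.44
x·lx·mx: 0, 0, 3.68, 8.19, 13.6, 11.25, 6.24, 1.26 → Σ = 44.22
T = 44.22 / 11.44 = 3.865385… → 3.87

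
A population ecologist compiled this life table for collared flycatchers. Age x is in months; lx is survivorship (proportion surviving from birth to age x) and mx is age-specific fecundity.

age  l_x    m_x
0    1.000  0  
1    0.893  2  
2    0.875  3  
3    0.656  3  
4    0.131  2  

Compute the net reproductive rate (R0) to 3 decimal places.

6.641

lx·mx by age: 0, 1.786, 2.625, 1.968, 0.262
R0 = Σ lx·mx = 6.641 → 6.641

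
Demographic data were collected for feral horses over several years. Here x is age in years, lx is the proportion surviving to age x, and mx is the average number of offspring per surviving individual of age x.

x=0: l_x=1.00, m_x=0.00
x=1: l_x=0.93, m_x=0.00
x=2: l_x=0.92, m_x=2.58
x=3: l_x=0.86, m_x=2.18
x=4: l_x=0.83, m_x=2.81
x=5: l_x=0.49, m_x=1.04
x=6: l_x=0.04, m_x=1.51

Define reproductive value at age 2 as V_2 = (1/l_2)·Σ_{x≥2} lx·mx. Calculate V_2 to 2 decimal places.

7.77

lx·mx for x ≥ 2: 2.3736, 1.8748, 2.3323, 0.5096, 0.0604 → sum = 7.1507
V_2 = 7.1507 / l_2 = 7.1507 / 0.92 = 7.7725 → 7.77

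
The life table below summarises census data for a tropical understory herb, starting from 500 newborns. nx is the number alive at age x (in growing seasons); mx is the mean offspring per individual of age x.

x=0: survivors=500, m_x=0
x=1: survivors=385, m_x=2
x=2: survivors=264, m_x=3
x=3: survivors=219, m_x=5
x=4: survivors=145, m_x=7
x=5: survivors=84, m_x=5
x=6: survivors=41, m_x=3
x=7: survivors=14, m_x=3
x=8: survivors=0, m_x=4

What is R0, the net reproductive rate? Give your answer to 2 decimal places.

8.51

lx = nx/n0 = nx/500: 1, 0.77, 0.528, 0.438, 0.29, 0.168, 0.082, 0.028, 0
lx·mx by age: 0, 1.54, 1.584, 2.19, 2.03, 0.84, 0.246, 0.084, 0
R0 = Σ lx·mx = 8.514 → 8.51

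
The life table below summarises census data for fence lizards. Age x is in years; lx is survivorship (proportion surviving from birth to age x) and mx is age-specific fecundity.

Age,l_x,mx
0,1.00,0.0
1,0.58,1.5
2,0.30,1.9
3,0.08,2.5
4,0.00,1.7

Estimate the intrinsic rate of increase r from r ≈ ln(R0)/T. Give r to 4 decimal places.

R0 = Σ lx·mx = 0 + 0.87 + 0.57 + 0.2 + 0 = 1.64
Σ x·lx·mx = 2.61; T = 2.61/1.64 = 1.59146…
r ≈ ln(R0)/T = ln(1.64)/1.59146… = 0.310844… → 0.3108

0.3108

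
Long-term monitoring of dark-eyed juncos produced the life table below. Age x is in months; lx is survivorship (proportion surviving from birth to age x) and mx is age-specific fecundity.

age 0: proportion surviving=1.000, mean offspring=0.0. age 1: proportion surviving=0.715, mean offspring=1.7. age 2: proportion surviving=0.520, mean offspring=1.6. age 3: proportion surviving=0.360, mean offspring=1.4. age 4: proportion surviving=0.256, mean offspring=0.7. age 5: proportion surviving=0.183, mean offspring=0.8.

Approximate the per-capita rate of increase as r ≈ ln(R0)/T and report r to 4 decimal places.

R0 = Σ lx·mx = 0 + 1.2155 + 0.832 + 0.504 + 0.1792 + 0.1464 = 2.8771
Σ x·lx·mx = 5.8403; T = 5.8403/2.8771 = 2.02993…
r ≈ ln(R0)/T = ln(2.8771)/2.02993… = 0.520602… → 0.5206

0.5206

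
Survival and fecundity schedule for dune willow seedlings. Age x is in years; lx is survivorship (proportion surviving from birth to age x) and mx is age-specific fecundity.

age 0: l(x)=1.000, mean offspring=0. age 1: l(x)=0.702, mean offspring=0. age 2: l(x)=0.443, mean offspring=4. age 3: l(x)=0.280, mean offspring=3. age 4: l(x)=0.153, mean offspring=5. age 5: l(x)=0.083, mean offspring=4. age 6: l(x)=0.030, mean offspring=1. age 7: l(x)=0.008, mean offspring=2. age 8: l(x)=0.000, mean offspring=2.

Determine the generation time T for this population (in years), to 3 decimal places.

2.950

lx·mx: 0, 0, 1.772, 0.84, 0.765, 0.332, 0.03, 0.016, 0 → R0 = 3.755
x·lx·mx: 0, 0, 3.544, 2.52, 3.06, 1.66, 0.18, 0.112, 0 → Σ = 11.076
T = 11.076 / 3.755 = 2.949667… → 2.950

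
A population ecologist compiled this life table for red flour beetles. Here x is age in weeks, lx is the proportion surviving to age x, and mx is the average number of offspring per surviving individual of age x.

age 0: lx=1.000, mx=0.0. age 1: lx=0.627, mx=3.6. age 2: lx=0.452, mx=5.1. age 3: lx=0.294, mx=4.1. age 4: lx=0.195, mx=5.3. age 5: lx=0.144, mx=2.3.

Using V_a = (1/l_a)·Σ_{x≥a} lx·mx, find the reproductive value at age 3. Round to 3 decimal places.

lx·mx for x ≥ 3: 1.2054, 1.0335, 0.3312 → sum = 2.5701
V_3 = 2.5701 / l_3 = 2.5701 / 0.294 = 8.741837… → 8.742

8.742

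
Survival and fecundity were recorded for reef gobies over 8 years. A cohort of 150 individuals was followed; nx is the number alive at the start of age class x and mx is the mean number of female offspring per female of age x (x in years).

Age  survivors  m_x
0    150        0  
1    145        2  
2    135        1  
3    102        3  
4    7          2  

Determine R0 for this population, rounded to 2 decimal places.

lx = nx/n0 = nx/150: 1, 0.96667…, 0.9, 0.68, 0.04667…
lx·mx by age: 0, 1.933333…, 0.9, 2.04, 0.093333…
R0 = Σ lx·mx = 4.966667… → 4.97

4.97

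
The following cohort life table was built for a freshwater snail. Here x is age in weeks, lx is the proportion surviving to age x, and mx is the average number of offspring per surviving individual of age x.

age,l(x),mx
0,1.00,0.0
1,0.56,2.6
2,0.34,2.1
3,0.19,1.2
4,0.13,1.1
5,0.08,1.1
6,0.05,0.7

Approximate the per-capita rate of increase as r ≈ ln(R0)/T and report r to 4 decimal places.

0.5449

R0 = Σ lx·mx = 0 + 1.456 + 0.714 + 0.228 + 0.143 + 0.088 + 0.035 = 2.664
Σ x·lx·mx = 4.79; T = 4.79/2.664 = 1.79805…
r ≈ ln(R0)/T = ln(2.664)/1.79805… = 0.54494… → 0.5449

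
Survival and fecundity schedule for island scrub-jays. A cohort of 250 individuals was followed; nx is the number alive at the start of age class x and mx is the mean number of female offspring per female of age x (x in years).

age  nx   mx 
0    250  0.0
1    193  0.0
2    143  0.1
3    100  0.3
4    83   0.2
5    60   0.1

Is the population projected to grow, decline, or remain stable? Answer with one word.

lx = nx/n0 = nx/250: 1, 0.772, 0.572, 0.4, 0.332, 0.24
R0 = Σ lx·mx = 0 + 0 + 0.0572 + 0.12 + 0.0664 + 0.024 = 0.2676
R0 < 1, so the population is declining.

declining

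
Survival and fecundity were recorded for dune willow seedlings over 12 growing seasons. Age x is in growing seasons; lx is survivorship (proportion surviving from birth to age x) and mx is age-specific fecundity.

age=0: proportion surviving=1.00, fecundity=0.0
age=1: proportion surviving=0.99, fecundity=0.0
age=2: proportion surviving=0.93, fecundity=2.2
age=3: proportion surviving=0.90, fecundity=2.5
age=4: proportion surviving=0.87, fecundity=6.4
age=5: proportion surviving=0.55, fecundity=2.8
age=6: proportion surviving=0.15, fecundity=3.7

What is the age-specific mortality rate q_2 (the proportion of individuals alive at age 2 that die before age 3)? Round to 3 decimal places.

0.032

q_2 = (l_2 − l_3) / l_2 = (0.93 − 0.9) / 0.93
     = 0.03 / 0.93 = 0.032258… → 0.032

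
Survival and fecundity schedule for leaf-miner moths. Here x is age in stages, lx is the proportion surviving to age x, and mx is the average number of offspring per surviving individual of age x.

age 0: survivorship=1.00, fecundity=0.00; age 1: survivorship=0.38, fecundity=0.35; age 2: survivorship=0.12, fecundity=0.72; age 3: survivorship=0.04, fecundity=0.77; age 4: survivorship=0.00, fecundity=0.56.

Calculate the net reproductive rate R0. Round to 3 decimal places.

0.250

lx·mx by age: 0, 0.133, 0.0864, 0.0308, 0
R0 = Σ lx·mx = 0.2502 → 0.250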